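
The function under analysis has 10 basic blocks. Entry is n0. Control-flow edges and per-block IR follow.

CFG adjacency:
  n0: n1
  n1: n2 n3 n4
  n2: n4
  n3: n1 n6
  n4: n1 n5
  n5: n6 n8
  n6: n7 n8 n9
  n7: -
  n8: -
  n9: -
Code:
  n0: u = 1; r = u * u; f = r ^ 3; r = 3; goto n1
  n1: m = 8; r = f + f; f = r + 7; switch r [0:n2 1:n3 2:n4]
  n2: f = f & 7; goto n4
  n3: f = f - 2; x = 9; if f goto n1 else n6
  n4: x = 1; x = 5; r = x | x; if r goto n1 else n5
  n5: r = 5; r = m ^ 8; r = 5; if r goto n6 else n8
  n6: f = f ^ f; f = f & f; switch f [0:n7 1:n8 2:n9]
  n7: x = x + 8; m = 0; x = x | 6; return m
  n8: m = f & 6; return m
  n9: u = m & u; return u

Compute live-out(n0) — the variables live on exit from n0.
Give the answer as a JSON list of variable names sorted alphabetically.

Per-block:
  n0 def {f,r,u} use ∅
  n1 def {f,m,r} use {f}
  n2 def {f} use {f}
  n3 def {f,x} use {f}
  n4 def {r,x} use ∅
  n5 def {r} use {m}
  n6 def {f} use {f}
  n7 def {m,x} use {x}
  n8 def {m} use {f}
  n9 def {u} use {m,u}

Liveness:
  n0: in=∅ out={f,u}
  n1: in={f,u} out={f,m,u}
  n2: in={f,m,u} out={f,m,u}
  n3: in={f,m,u} out={f,m,u,x}
  n4: in={f,m,u} out={f,m,u,x}
  n5: in={f,m,u,x} out={f,m,u,x}
  n6: in={f,m,u,x} out={f,m,u,x}
  n7: in={x} out=∅
  n8: in={f} out=∅
  n9: in={m,u} out=∅

live-out(n0) = ["f", "u"]

Answer: ["f", "u"]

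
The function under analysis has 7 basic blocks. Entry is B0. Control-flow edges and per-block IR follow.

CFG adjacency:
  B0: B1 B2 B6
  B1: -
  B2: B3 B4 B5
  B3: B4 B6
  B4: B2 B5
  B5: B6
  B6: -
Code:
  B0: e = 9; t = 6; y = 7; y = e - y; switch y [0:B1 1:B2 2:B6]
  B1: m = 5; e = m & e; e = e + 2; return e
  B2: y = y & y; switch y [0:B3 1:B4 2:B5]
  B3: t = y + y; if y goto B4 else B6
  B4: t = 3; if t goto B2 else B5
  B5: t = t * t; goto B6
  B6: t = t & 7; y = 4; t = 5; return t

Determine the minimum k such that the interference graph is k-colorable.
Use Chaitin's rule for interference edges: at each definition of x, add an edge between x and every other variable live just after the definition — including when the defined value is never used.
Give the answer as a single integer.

Answer: 3

Analysis:
Block summaries:
  B0 def {e,t,y} use ∅
  B1 def {e,m} use {e}
  B2 def {y} use {y}
  B3 def {t} use {y}
  B4 def {t} use ∅
  B5 def {t} use {t}
  B6 def {t,y} use {t}

Liveness:
  B0 li=∅ lo={e,t,y}
  B1 li={e} lo=∅
  B2 li={t,y} lo={t,y}
  B3 li={y} lo={t,y}
  B4 li={y} lo={t,y}
  B5 li={t} lo={t}
  B6 li={t} lo=∅

Interference:
  e: {m,t,y}
  m: {e}
  t: {e,y}
  y: {e,t}

Chromatic number:
  lower bound: {e,t,y} mutually conflict ⇒ χ ≥ 3
  assign e→c0 m→c1 t→c1 y→c2 — no edge inside a register ⇒ χ ≤ 3
  χ = 3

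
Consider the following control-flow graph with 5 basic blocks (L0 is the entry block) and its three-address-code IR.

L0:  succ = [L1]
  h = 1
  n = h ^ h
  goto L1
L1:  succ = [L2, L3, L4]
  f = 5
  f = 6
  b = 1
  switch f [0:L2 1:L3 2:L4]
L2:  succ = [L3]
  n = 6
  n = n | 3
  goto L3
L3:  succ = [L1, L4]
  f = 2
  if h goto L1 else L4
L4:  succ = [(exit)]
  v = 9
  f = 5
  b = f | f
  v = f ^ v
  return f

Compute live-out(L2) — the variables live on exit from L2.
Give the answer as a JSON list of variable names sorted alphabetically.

Block summaries:
  L0: def={h,n} ue=∅
  L1: def={b,f} ue=∅
  L2: def={n} ue=∅
  L3: def={f} ue={h}
  L4: def={b,f,v} ue=∅

Liveness:
  L0: in=∅ out={h}
  L1: in={h} out={h}
  L2: in={h} out={h}
  L3: in={h} out={h}
  L4: in=∅ out=∅

live-out(L2) = ["h"]

Answer: ["h"]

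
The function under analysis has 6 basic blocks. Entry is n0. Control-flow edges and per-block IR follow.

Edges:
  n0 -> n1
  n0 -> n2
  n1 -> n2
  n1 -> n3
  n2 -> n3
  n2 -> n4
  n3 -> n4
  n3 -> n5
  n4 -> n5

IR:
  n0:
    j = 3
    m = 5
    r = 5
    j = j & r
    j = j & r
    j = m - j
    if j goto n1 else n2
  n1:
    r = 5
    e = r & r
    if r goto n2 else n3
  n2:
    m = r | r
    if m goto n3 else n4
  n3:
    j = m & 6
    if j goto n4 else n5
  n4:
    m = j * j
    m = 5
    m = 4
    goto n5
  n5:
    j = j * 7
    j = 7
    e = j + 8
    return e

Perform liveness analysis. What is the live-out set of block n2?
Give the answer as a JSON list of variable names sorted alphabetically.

Answer: ["j", "m"]

Working:
Per-block:
  n0: {j,m,r} / ∅
  n1: {e,r} / ∅
  n2: {m} / {r}
  n3: {j} / {m}
  n4: {m} / {j}
  n5: {e,j} / {j}

Live sets:
  n0 li=∅ lo={j,m,r}
  n1 li={j,m} lo={j,m,r}
  n2 li={j,r} lo={j,m}
  n3 li={m} lo={j}
  n4 li={j} lo={j}
  n5 li={j} lo=∅

live-out(n2) = ["j", "m"]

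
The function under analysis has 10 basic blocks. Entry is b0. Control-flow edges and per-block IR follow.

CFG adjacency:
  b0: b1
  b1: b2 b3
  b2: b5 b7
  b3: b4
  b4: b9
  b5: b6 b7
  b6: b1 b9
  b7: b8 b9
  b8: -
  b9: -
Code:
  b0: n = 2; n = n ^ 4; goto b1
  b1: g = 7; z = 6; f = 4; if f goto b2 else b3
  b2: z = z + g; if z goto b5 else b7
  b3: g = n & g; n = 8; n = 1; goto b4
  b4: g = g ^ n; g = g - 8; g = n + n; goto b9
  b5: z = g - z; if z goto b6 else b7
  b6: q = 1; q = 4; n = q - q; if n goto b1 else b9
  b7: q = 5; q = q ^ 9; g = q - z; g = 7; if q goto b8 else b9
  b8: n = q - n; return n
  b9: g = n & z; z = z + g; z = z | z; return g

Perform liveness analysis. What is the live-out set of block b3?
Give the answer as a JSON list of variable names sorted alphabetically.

Answer: ["g", "n", "z"]

Analysis:
Per-block:
  b0: def={n} ue=∅
  b1: def={f,g,z} ue=∅
  b2: def={z} ue={g,z}
  b3: def={g,n} ue={g,n}
  b4: def={g} ue={g,n}
  b5: def={z} ue={g,z}
  b6: def={n,q} ue=∅
  b7: def={g,q} ue={z}
  b8: def={n} ue={n,q}
  b9: def={g,z} ue={n,z}

Live sets:
  b0: in=∅ out={n}
  b1: in={n} out={g,n,z}
  b2: in={g,n,z} out={g,n,z}
  b3: in={g,n,z} out={g,n,z}
  b4: in={g,n,z} out={n,z}
  b5: in={g,n,z} out={n,z}
  b6: in={z} out={n,z}
  b7: in={n,z} out={n,q,z}
  b8: in={n,q} out=∅
  b9: in={n,z} out=∅

live-out(b3) = ["g", "n", "z"]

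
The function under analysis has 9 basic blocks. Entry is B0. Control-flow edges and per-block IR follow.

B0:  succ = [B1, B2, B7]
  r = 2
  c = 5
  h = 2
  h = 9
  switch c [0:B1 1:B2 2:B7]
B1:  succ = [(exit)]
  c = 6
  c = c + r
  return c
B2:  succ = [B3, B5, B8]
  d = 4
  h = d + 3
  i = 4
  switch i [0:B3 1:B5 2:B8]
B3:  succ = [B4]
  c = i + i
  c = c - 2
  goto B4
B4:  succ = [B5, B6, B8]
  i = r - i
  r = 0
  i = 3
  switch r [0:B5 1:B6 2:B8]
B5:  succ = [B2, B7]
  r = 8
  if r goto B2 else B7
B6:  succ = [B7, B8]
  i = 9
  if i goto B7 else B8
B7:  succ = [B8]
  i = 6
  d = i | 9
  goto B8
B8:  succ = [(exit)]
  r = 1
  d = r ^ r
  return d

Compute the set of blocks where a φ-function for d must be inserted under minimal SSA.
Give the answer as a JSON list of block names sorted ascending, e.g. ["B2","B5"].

Answer: ["B2", "B7", "B8"]

Working:
idom tree: B1←B0 B2←B0 B3←B2 B4←B3 B5←B2 B6←B4 B7←B0 B8←B0
Dom at joins:
  B2: preds {B0,B5}: {B0} ∩ {B0,B2,B5} = {B0}; idom=B0
  B5: preds {B2,B4}: {B0,B2} ∩ {B0,B2,B3,B4} = {B0,B2}; idom=B2
  B7: preds {B0,B5,B6}: {B0} ∩ {B0,B2,B5} ∩ {B0,B2,B3,B4,B6} = {B0}; idom=B0
  B8: preds {B2,B4,B6,B7}: {B0,B2} ∩ {B0,B2,B3,B4} ∩ {B0,B2,B3,B4,B6} ∩ {B0,B7} = {B0}; idom=B0

DF walk-up:
  B2←B0: walk · to B0
  B2←B5: walk B5→B2 to B0
  B5←B2: walk · to B2
  B5←B4: walk B4→B3 to B2
  B7←B0: walk · to B0
  B7←B5: walk B5→B2 to B0
  B7←B6: walk B6→B4→B3→B2 to B0
  B8←B2: walk B2 to B0
  B8←B4: walk B4→B3→B2 to B0
  B8←B6: walk B6→B4→B3→B2 to B0
  B8←B7: walk B7 to B0
  B0: DF=∅
  B1: DF=∅
  B2: DF={B2,B7,B8}
  B3: DF={B5,B7,B8}
  B4: DF={B5,B7,B8}
  B5: DF={B2,B7}
  B6: DF={B7,B8}
  B7: DF={B8}
  B8: DF=∅

φ for d: defs {B2,B7,B8}
  DF⁺ = {B2,B7,B8}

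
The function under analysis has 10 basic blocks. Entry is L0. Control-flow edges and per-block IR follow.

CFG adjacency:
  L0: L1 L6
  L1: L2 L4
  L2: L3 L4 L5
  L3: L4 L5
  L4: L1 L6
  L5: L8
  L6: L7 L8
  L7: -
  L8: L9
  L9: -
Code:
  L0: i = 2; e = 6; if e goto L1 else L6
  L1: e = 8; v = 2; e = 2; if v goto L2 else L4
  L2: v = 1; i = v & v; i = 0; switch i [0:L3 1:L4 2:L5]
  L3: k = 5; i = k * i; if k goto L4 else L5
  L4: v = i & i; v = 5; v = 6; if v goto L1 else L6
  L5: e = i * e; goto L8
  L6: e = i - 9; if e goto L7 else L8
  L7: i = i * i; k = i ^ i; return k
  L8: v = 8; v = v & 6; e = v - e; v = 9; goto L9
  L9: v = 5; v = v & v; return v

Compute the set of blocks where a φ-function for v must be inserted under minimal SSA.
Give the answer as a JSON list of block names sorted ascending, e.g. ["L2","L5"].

Answer: ["L1", "L4", "L6", "L8"]

Analysis:
idom tree: L1←L0 L2←L1 L3←L2 L4←L1 L5←L2 L6←L0 L7←L6 L8←L0 L9←L8
Dom at joins:
  L1: preds {L0,L4}: {L0} ∩ {L0,L1,L4} = {L0}; idom=L0
  L4: preds {L1,L2,L3}: {L0,L1} ∩ {L0,L1,L2} ∩ {L0,L1,L2,L3} = {L0,L1}; idom=L1
  L5: preds {L2,L3}: {L0,L1,L2} ∩ {L0,L1,L2,L3} = {L0,L1,L2}; idom=L2
  L6: preds {L0,L4}: {L0} ∩ {L0,L1,L4} = {L0}; idom=L0
  L8: preds {L5,L6}: {L0,L1,L2,L5} ∩ {L0,L6} = {L0}; idom=L0

DF walk-up:
  L1←L0: walk · to L0
  L1←L4: walk L4→L1 to L0
  L4←L1: walk · to L1
  L4←L2: walk L2 to L1
  L4←L3: walk L3→L2 to L1
  L5←L2: walk · to L2
  L5←L3: walk L3 to L2
  L6←L0: walk · to L0
  L6←L4: walk L4→L1 to L0
  L8←L5: walk L5→L2→L1 to L0
  L8←L6: walk L6 to L0
  L0 → ∅
  L1 → {L1,L6,L8}
  L2 → {L4,L8}
  L3 → {L4,L5}
  L4 → {L1,L6}
  L5 → {L8}
  L6 → {L8}
  L7 → ∅
  L8 → ∅
  L9 → ∅

φ for v: defs {L1,L2,L4,L8,L9}
  DF⁺ = {L1,L4,L6,L8}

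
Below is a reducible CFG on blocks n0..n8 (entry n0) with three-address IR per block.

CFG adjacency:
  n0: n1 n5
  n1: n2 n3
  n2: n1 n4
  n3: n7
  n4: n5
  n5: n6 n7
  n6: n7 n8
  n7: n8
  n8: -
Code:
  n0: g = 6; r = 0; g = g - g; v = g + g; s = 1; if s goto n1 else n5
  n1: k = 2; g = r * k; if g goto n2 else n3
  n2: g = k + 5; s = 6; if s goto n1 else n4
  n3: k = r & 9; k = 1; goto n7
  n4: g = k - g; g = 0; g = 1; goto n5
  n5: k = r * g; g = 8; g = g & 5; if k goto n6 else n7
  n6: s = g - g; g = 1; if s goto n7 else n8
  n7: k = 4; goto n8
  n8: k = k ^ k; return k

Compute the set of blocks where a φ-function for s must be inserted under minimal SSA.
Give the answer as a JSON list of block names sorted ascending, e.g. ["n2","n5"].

Answer: ["n1", "n5", "n7", "n8"]

Derivation:
idom tree: n1←n0 n2←n1 n3←n1 n4←n2 n5←n0 n6←n5 n7←n0 n8←n0
Join-block Dom:
  n1: preds {n0,n2}: {n0} ∩ {n0,n1,n2} = {n0}; idom=n0
  n5: preds {n0,n4}: {n0} ∩ {n0,n1,n2,n4} = {n0}; idom=n0
  n7: preds {n3,n5,n6}: {n0,n1,n3} ∩ {n0,n5} ∩ {n0,n5,n6} = {n0}; idom=n0
  n8: preds {n6,n7}: {n0,n5,n6} ∩ {n0,n7} = {n0}; idom=n0

DF walk-up:
  n1←n0: walk · to n0
  n1←n2: walk n2→n1 to n0
  n5←n0: walk · to n0
  n5←n4: walk n4→n2→n1 to n0
  n7←n3: walk n3→n1 to n0
  n7←n5: walk n5 to n0
  n7←n6: walk n6→n5 to n0
  n8←n6: walk n6→n5 to n0
  n8←n7: walk n7 to n0
  n0 → ∅
  n1 → {n1,n5,n7}
  n2 → {n1,n5}
  n3 → {n7}
  n4 → {n5}
  n5 → {n7,n8}
  n6 → {n7,n8}
  n7 → {n8}
  n8 → ∅

φ for s: defs {n0,n2,n6}
  DF⁺ = {n1,n5,n7,n8}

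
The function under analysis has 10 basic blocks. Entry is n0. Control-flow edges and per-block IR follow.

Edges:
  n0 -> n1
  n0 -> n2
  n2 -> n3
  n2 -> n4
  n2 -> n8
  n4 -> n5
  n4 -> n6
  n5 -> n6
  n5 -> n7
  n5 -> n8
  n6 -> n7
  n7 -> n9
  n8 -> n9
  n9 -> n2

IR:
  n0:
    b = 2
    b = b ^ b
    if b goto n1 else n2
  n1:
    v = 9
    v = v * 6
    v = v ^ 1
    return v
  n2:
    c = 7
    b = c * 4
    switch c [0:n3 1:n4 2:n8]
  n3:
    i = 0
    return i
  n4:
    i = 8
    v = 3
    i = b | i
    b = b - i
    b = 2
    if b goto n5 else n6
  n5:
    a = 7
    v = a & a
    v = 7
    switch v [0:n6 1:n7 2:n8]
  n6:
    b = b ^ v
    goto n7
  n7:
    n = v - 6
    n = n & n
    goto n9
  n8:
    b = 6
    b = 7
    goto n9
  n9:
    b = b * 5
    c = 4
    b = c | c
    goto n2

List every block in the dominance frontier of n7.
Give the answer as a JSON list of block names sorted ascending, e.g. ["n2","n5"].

Answer: ["n9"]

Working:
idom tree: n1←n0 n2←n0 n3←n2 n4←n2 n5←n4 n6←n4 n7←n4 n8←n2 n9←n2
Dom∩ at merges:
  n2: preds {n0,n9}: {n0} ∩ {n0,n2,n9} = {n0}; idom=n0
  n6: preds {n4,n5}: {n0,n2,n4} ∩ {n0,n2,n4,n5} = {n0,n2,n4}; idom=n4
  n7: preds {n5,n6}: {n0,n2,n4,n5} ∩ {n0,n2,n4,n6} = {n0,n2,n4}; idom=n4
  n8: preds {n2,n5}: {n0,n2} ∩ {n0,n2,n4,n5} = {n0,n2}; idom=n2
  n9: preds {n7,n8}: {n0,n2,n4,n7} ∩ {n0,n2,n8} = {n0,n2}; idom=n2

DF derivation:
  join n2 pred n0: · stop@n0
  join n2 pred n9: n9→n2 stop@n0
  join n6 pred n4: · stop@n4
  join n6 pred n5: n5 stop@n4
  join n7 pred n5: n5 stop@n4
  join n7 pred n6: n6 stop@n4
  join n8 pred n2: · stop@n2
  join n8 pred n5: n5→n4 stop@n2
  join n9 pred n7: n7→n4 stop@n2
  join n9 pred n8: n8 stop@n2
  DF(n0)=∅
  DF(n1)=∅
  DF(n2)={n2}
  DF(n3)=∅
  DF(n4)={n8,n9}
  DF(n5)={n6,n7,n8}
  DF(n6)={n7}
  DF(n7)={n9}
  DF(n8)={n9}
  DF(n9)={n2}

DF(n7) = ["n9"]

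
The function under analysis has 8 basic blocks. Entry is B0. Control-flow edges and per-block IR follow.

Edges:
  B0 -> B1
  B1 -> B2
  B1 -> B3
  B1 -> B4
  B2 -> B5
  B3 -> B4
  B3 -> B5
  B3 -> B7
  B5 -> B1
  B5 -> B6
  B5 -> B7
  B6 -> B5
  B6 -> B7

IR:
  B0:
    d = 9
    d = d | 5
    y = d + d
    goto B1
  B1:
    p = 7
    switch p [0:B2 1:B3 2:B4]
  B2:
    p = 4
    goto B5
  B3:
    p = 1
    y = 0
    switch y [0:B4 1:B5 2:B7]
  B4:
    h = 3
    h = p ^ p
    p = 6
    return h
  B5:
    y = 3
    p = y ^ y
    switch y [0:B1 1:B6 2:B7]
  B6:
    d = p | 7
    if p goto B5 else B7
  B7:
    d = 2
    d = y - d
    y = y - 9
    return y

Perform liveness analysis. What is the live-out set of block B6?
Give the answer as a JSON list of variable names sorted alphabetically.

Answer: ["y"]

Derivation:
Per-block:
  B0: {d,y} / ∅
  B1: {p} / ∅
  B2: {p} / ∅
  B3: {p,y} / ∅
  B4: {h,p} / {p}
  B5: {p,y} / ∅
  B6: {d} / {p}
  B7: {d,y} / {y}

Backward fixpoint:
  B0 li=∅ lo=∅
  B1 li=∅ lo={p}
  B2 li=∅ lo=∅
  B3 li=∅ lo={p,y}
  B4 li={p} lo=∅
  B5 li=∅ lo={p,y}
  B6 li={p,y} lo={y}
  B7 li={y} lo=∅

live-out(B6) = ["y"]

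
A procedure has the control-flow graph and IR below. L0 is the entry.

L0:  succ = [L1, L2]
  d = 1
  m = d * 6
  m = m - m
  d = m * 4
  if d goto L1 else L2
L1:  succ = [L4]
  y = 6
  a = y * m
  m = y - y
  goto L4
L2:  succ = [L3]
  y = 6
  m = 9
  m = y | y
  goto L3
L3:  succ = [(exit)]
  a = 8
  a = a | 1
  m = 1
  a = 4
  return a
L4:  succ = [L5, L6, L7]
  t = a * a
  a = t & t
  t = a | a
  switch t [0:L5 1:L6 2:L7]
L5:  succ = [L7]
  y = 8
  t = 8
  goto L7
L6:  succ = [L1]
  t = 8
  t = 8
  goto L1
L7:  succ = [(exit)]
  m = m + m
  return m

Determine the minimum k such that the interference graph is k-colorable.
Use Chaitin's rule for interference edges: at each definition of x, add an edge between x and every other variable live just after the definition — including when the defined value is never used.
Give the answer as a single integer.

Answer: 3

Analysis:
def/use:
  L0: {d,m} / ∅
  L1: {a,m,y} / {m}
  L2: {m,y} / ∅
  L3: {a,m} / ∅
  L4: {a,t} / {a}
  L5: {t,y} / ∅
  L6: {t} / ∅
  L7: {m} / {m}

Backward fixpoint:
  live L0: ∅→{m}
  live L1: {m}→{a,m}
  live L2: ∅→∅
  live L3: ∅→∅
  live L4: {a,m}→{m}
  live L5: {m}→{m}
  live L6: {m}→{m}
  live L7: {m}→∅

Conflict graph:
  a — {m,y}
  d — {m}
  m — {a,d,t,y}
  t — {m}
  y — {a,m}

Registers:
  {a,m,y} pairwise interfere (3-clique) ⇒ χ ≥ 3
  assign a→c1 d→c1 m→c0 t→c1 y→c2 — no edge inside a register ⇒ χ ≤ 3
  χ = 3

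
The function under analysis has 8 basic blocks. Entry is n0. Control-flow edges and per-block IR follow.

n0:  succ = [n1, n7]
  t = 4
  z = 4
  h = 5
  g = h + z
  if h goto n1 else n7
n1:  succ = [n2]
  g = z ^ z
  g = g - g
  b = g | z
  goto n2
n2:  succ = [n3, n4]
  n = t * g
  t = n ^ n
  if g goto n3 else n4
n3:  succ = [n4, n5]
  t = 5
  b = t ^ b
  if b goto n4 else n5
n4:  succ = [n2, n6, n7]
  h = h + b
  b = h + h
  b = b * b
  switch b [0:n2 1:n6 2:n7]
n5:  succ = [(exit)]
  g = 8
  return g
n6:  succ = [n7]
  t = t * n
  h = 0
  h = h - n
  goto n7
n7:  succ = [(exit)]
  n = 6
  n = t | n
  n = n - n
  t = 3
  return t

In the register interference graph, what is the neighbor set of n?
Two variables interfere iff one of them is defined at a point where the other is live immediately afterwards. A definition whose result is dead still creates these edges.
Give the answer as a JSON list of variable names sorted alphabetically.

Per-block:
  n0 def {g,h,t,z} use ∅
  n1 def {b,g} use {z}
  n2 def {n,t} use {g,t}
  n3 def {b,t} use {b}
  n4 def {b,h} use {b,h}
  n5 def {g} use ∅
  n6 def {h,t} use {n,t}
  n7 def {n,t} use {t}

Live sets:
  live n0: ∅→{h,t,z}
  live n1: {h,t,z}→{b,g,h,t}
  live n2: {b,g,h,t}→{b,g,h,n,t}
  live n3: {b,g,h,n}→{b,g,h,n,t}
  live n4: {b,g,h,n,t}→{b,g,h,n,t}
  live n5: ∅→∅
  live n6: {n,t}→{t}
  live n7: {t}→∅

Conflict graph:
  b↔{g,h,n,t}
  g↔{b,h,n,t,z}
  h↔{b,g,n,t,z}
  n↔{b,g,h,t}
  t↔{b,g,h,n,z}
  z↔{g,h,t}

N(n) = ["b", "g", "h", "t"]

Answer: ["b", "g", "h", "t"]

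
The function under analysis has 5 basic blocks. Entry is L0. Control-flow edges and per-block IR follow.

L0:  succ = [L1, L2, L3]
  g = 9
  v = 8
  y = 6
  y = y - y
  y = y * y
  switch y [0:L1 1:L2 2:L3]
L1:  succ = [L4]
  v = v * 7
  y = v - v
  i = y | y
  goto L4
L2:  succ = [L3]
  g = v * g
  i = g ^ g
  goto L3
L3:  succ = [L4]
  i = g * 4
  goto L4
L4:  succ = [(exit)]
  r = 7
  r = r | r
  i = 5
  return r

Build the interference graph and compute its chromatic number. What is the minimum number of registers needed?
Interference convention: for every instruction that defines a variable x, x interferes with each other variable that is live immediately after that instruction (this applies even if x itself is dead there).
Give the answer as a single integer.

Answer: 3

Working:
Per-block:
  L0: {g,v,y} / ∅
  L1: {i,v,y} / {v}
  L2: {g,i} / {g,v}
  L3: {i} / {g}
  L4: {i,r} / ∅

Live sets:
  L0: in=∅ out={g,v}
  L1: in={v} out=∅
  L2: in={g,v} out={g}
  L3: in={g} out=∅
  L4: in=∅ out=∅

Conflict graph:
  g — {i,v,y}
  i — {g,r}
  r — {i}
  v — {g,y}
  y — {g,v}

Registers:
  clique {g,v,y} ⇒ need ≥ 3
  assign g→R0 i→R1 r→R0 v→R1 y→R2 — no edge inside a register ⇒ χ ≤ 3
  χ = 3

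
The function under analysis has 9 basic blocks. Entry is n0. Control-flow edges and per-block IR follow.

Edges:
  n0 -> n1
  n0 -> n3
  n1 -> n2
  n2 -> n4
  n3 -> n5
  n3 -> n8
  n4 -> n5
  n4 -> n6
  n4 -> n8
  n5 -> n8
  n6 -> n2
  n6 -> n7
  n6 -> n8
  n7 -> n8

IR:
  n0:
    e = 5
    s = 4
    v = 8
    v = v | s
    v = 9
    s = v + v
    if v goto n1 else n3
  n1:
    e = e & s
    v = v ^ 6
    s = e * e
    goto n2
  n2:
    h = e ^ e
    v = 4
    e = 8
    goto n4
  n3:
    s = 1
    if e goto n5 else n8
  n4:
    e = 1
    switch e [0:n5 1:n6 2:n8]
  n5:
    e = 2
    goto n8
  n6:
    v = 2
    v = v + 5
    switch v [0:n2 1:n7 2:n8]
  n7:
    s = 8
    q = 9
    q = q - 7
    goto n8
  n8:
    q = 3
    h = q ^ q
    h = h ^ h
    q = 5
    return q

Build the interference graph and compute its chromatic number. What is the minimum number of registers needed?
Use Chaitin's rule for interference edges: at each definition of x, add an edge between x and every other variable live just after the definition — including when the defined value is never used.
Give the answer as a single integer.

Per-block:
  n0: {e,s,v} / ∅
  n1: {e,s,v} / {e,s,v}
  n2: {e,h,v} / {e}
  n3: {s} / {e}
  n4: {e} / ∅
  n5: {e} / ∅
  n6: {v} / ∅
  n7: {q,s} / ∅
  n8: {h,q} / ∅

Liveness:
  live n0: ∅→{e,s,v}
  live n1: {e,s,v}→{e}
  live n2: {e}→∅
  live n3: {e}→∅
  live n4: ∅→{e}
  live n5: ∅→∅
  live n6: {e}→{e}
  live n7: ∅→∅
  live n8: ∅→∅

Interference:
  e↔{s,v}
  h↔∅
  q↔∅
  s↔{e,v}
  v↔{e,s}

Chromatic number:
  lower bound: {e,s,v} mutually conflict ⇒ χ ≥ 3
  assign e→R0 h→R0 q→R0 s→R1 v→R2 — no edge inside a register ⇒ χ ≤ 3
  χ = 3

Answer: 3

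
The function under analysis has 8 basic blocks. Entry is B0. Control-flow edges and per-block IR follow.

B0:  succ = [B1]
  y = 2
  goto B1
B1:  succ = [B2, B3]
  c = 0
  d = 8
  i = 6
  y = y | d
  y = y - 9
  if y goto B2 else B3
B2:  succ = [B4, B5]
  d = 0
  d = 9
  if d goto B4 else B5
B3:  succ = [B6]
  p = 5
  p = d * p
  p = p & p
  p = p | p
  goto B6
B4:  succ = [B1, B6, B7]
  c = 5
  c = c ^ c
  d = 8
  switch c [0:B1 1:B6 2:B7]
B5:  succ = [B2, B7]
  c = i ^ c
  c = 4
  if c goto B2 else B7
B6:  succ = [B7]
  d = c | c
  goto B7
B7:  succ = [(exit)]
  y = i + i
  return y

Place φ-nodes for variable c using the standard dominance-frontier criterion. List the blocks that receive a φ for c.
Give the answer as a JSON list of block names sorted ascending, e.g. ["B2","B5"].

Answer: ["B1", "B2", "B6", "B7"]

Derivation:
idom tree: B1←B0 B2←B1 B3←B1 B4←B2 B5←B2 B6←B1 B7←B1
Dom at joins:
  B1: preds {B0,B4}: {B0} ∩ {B0,B1,B2,B4} = {B0}; idom=B0
  B2: preds {B1,B5}: {B0,B1} ∩ {B0,B1,B2,B5} = {B0,B1}; idom=B1
  B6: preds {B3,B4}: {B0,B1,B3} ∩ {B0,B1,B2,B4} = {B0,B1}; idom=B1
  B7: preds {B4,B5,B6}: {B0,B1,B2,B4} ∩ {B0,B1,B2,B5} ∩ {B0,B1,B6} = {B0,B1}; idom=B1

Frontier:
  join B1 pred B0: · stop@B0
  join B1 pred B4: B4→B2→B1 stop@B0
  join B2 pred B1: · stop@B1
  join B2 pred B5: B5→B2 stop@B1
  join B6 pred B3: B3 stop@B1
  join B6 pred B4: B4→B2 stop@B1
  join B7 pred B4: B4→B2 stop@B1
  join B7 pred B5: B5→B2 stop@B1
  join B7 pred B6: B6 stop@B1
  DF(B0)=∅
  DF(B1)={B1}
  DF(B2)={B1,B2,B6,B7}
  DF(B3)={B6}
  DF(B4)={B1,B6,B7}
  DF(B5)={B2,B7}
  DF(B6)={B7}
  DF(B7)=∅

φ for c: defs {B1,B4,B5}
  DF⁺ = {B1,B2,B6,B7}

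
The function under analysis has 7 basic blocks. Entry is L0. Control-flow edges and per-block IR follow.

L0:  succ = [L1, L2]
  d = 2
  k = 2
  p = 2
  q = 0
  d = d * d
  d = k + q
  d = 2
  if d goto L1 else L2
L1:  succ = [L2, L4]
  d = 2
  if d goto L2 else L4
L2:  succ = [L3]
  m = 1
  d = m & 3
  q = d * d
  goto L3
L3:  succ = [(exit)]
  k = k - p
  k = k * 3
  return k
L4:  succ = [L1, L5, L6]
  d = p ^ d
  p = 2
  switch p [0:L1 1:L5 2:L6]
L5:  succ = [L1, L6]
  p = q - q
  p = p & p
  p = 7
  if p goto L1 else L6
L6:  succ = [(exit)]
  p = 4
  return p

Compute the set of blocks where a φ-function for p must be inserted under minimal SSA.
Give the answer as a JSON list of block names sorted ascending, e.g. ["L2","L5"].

idom tree: L1←L0 L2←L0 L3←L2 L4←L1 L5←L4 L6←L4
Join-block Dom:
  L1: preds {L0,L4,L5}: {L0} ∩ {L0,L1,L4} ∩ {L0,L1,L4,L5} = {L0}; idom=L0
  L2: preds {L0,L1}: {L0} ∩ {L0,L1} = {L0}; idom=L0
  L6: preds {L4,L5}: {L0,L1,L4} ∩ {L0,L1,L4,L5} = {L0,L1,L4}; idom=L4

Frontier:
  join L1 pred L0: · stop@L0
  join L1 pred L4: L4→L1 stop@L0
  join L1 pred L5: L5→L4→L1 stop@L0
  join L2 pred L0: · stop@L0
  join L2 pred L1: L1 stop@L0
  join L6 pred L4: · stop@L4
  join L6 pred L5: L5 stop@L4
  L0 → ∅
  L1 → {L1,L2}
  L2 → ∅
  L3 → ∅
  L4 → {L1}
  L5 → {L1,L6}
  L6 → ∅

φ for p: defs {L0,L4,L5,L6}
  DF⁺ = {L1,L2,L6}

Answer: ["L1", "L2", "L6"]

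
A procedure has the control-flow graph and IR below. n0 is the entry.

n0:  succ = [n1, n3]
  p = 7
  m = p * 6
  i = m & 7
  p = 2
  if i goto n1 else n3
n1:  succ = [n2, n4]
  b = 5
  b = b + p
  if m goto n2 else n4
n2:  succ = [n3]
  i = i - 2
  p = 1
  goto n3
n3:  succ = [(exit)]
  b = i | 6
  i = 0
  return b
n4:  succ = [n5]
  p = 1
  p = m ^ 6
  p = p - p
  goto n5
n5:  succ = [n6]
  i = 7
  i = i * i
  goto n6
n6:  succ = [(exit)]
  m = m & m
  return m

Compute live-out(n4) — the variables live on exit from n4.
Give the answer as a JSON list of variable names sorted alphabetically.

def/use:
  n0: def={i,m,p} ue=∅
  n1: def={b} ue={m,p}
  n2: def={i,p} ue={i}
  n3: def={b,i} ue={i}
  n4: def={p} ue={m}
  n5: def={i} ue=∅
  n6: def={m} ue={m}

Liveness:
  n0: in=∅ out={i,m,p}
  n1: in={i,m,p} out={i,m}
  n2: in={i} out={i}
  n3: in={i} out=∅
  n4: in={m} out={m}
  n5: in={m} out={m}
  n6: in={m} out=∅

live-out(n4) = ["m"]

Answer: ["m"]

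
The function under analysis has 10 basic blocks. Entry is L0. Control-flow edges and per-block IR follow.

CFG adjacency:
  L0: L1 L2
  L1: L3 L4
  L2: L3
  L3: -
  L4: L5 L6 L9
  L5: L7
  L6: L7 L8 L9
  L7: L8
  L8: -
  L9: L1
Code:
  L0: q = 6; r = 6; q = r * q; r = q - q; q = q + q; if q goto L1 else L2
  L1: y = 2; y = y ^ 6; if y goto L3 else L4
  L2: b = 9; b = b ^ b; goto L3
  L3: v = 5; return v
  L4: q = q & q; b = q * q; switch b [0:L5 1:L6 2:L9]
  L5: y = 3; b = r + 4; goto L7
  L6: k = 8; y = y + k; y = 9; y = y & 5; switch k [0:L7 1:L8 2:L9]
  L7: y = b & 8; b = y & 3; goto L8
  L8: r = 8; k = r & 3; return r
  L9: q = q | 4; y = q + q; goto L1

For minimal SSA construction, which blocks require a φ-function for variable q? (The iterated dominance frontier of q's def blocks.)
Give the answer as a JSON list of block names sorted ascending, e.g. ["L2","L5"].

Answer: ["L1", "L3"]

Working:
idom tree: L1←L0 L2←L0 L3←L0 L4←L1 L5←L4 L6←L4 L7←L4 L8←L4 L9←L4
Dom at joins:
  L1: preds {L0,L9}: {L0} ∩ {L0,L1,L4,L9} = {L0}; idom=L0
  L3: preds {L1,L2}: {L0,L1} ∩ {L0,L2} = {L0}; idom=L0
  L7: preds {L5,L6}: {L0,L1,L4,L5} ∩ {L0,L1,L4,L6} = {L0,L1,L4}; idom=L4
  L8: preds {L6,L7}: {L0,L1,L4,L6} ∩ {L0,L1,L4,L7} = {L0,L1,L4}; idom=L4
  L9: preds {L4,L6}: {L0,L1,L4} ∩ {L0,L1,L4,L6} = {L0,L1,L4}; idom=L4

Frontier:
  L1←L0: walk · to L0
  L1←L9: walk L9→L4→L1 to L0
  L3←L1: walk L1 to L0
  L3←L2: walk L2 to L0
  L7←L5: walk L5 to L4
  L7←L6: walk L6 to L4
  L8←L6: walk L6 to L4
  L8←L7: walk L7 to L4
  L9←L4: walk · to L4
  L9←L6: walk L6 to L4
  L0 → ∅
  L1 → {L1,L3}
  L2 → {L3}
  L3 → ∅
  L4 → {L1}
  L5 → {L7}
  L6 → {L7,L8,L9}
  L7 → {L8}
  L8 → ∅
  L9 → {L1}

φ for q: defs {L0,L4,L9}
  DF⁺ = {L1,L3}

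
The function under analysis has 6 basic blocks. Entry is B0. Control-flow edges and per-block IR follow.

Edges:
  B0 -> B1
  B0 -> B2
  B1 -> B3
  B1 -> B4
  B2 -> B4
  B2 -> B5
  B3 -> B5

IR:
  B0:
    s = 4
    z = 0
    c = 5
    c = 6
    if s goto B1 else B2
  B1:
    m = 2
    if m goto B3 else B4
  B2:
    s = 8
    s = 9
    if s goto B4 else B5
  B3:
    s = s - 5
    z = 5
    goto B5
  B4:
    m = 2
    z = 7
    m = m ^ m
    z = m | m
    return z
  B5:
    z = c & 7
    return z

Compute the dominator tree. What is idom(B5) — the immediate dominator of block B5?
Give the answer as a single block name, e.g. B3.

idom tree: B1←B0 B2←B0 B3←B1 B4←B0 B5←B0
Join-block Dom:
  B4: preds {B1,B2}: {B0,B1} ∩ {B0,B2} = {B0}; idom=B0
  B5: preds {B2,B3}: {B0,B2} ∩ {B0,B1,B3} = {B0}; idom=B0

idom(B5) = B0

Answer: B0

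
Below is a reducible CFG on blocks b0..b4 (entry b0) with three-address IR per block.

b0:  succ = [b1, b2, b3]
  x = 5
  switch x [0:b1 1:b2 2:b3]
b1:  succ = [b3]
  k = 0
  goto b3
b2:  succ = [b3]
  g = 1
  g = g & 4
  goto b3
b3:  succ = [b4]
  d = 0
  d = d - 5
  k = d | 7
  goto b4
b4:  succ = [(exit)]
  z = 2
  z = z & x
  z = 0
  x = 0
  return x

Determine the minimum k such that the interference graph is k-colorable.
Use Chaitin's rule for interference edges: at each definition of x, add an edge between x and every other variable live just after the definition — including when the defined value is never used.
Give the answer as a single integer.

Answer: 2

Derivation:
def/use:
  b0: def={x} ue=∅
  b1: def={k} ue=∅
  b2: def={g} ue=∅
  b3: def={d,k} ue=∅
  b4: def={x,z} ue={x}

Live sets:
  live b0: ∅→{x}
  live b1: {x}→{x}
  live b2: {x}→{x}
  live b3: {x}→{x}
  live b4: {x}→∅

Interference:
  d — {x}
  g — {x}
  k — {x}
  x — {d,g,k,z}
  z — {x}

Chromatic number:
  {d,x} pairwise interfere (2-clique) ⇒ χ ≥ 2
  2-colouring: c0={x}  c1={d,g,k,z}
  χ = 2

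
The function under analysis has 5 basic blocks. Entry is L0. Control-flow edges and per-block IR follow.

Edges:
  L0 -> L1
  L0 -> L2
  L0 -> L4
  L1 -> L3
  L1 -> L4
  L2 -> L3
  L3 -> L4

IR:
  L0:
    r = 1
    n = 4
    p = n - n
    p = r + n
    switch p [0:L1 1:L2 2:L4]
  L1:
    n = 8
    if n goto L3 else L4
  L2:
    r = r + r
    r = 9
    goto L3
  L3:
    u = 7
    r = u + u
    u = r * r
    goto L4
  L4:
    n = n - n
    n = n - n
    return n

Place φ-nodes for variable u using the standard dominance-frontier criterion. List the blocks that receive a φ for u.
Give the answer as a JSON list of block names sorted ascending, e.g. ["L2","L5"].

idom tree: L1←L0 L2←L0 L3←L0 L4←L0
Join-block Dom:
  L3: preds {L1,L2}: {L0,L1} ∩ {L0,L2} = {L0}; idom=L0
  L4: preds {L0,L1,L3}: {L0} ∩ {L0,L1} ∩ {L0,L3} = {L0}; idom=L0

Frontier:
  L3←L1: walk L1 to L0
  L3←L2: walk L2 to L0
  L4←L0: walk · to L0
  L4←L1: walk L1 to L0
  L4←L3: walk L3 to L0
  L0: DF=∅
  L1: DF={L3,L4}
  L2: DF={L3}
  L3: DF={L4}
  L4: DF=∅

φ for u: defs {L3}
  DF⁺ = {L4}

Answer: ["L4"]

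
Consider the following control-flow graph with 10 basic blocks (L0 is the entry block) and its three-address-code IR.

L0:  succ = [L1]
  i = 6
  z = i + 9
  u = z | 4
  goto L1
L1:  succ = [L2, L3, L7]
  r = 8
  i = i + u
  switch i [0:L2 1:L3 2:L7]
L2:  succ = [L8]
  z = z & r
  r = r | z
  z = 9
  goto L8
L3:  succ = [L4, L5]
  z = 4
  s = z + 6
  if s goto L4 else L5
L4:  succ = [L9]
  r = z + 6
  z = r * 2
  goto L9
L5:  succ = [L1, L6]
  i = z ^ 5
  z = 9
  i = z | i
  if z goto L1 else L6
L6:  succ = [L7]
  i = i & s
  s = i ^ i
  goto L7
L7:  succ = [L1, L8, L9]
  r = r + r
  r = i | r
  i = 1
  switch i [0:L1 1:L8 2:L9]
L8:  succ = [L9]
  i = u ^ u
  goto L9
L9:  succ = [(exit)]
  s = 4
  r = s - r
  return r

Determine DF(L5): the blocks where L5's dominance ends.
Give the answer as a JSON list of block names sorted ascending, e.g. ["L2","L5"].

Answer: ["L1", "L7"]

Analysis:
idom tree: L1←L0 L2←L1 L3←L1 L4←L3 L5←L3 L6←L5 L7←L1 L8←L1 L9←L1
Join-block Dom:
  L1: preds {L0,L5,L7}: {L0} ∩ {L0,L1,L3,L5} ∩ {L0,L1,L7} = {L0}; idom=L0
  L7: preds {L1,L6}: {L0,L1} ∩ {L0,L1,L3,L5,L6} = {L0,L1}; idom=L1
  L8: preds {L2,L7}: {L0,L1,L2} ∩ {L0,L1,L7} = {L0,L1}; idom=L1
  L9: preds {L4,L7,L8}: {L0,L1,L3,L4} ∩ {L0,L1,L7} ∩ {L0,L1,L8} = {L0,L1}; idom=L1

DF walk-up:
  L1←L0: walk · to L0
  L1←L5: walk L5→L3→L1 to L0
  L1←L7: walk L7→L1 to L0
  L7←L1: walk · to L1
  L7←L6: walk L6→L5→L3 to L1
  L8←L2: walk L2 to L1
  L8←L7: walk L7 to L1
  L9←L4: walk L4→L3 to L1
  L9←L7: walk L7 to L1
  L9←L8: walk L8 to L1
  L0 → ∅
  L1 → {L1}
  L2 → {L8}
  L3 → {L1,L7,L9}
  L4 → {L9}
  L5 → {L1,L7}
  L6 → {L7}
  L7 → {L1,L8,L9}
  L8 → {L9}
  L9 → ∅

DF(L5) = ["L1", "L7"]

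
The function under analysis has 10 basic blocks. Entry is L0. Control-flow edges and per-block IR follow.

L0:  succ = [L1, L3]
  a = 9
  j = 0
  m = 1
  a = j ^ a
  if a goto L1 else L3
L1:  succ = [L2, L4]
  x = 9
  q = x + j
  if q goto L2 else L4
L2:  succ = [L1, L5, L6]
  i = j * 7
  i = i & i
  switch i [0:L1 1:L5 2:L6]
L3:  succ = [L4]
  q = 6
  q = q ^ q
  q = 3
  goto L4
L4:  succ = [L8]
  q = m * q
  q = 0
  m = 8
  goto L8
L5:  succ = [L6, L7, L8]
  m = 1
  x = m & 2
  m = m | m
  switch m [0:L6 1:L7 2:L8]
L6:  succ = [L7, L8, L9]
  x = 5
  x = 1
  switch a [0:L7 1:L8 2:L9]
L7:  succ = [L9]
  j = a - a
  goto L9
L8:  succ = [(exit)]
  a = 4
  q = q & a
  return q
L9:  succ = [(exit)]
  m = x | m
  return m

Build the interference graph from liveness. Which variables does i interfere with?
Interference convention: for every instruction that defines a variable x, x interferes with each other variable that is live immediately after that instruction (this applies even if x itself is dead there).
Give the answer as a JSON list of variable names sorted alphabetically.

Per-block:
  L0 def {a,j,m} use ∅
  L1 def {q,x} use {j}
  L2 def {i} use {j}
  L3 def {q} use ∅
  L4 def {m,q} use {m,q}
  L5 def {m,x} use ∅
  L6 def {x} use {a}
  L7 def {j} use {a}
  L8 def {a,q} use {q}
  L9 def {m} use {m,x}

Liveness:
  L0: in=∅ out={a,j,m}
  L1: in={a,j,m} out={a,j,m,q}
  L2: in={a,j,m,q} out={a,j,m,q}
  L3: in={m} out={m,q}
  L4: in={m,q} out={q}
  L5: in={a,q} out={a,m,q,x}
  L6: in={a,m,q} out={a,m,q,x}
  L7: in={a,m,x} out={m,x}
  L8: in={q} out=∅
  L9: in={m,x} out=∅

Interfere edges:
  a↔{i,j,m,q,x}
  i↔{a,j,m,q}
  j↔{a,i,m,q,x}
  m↔{a,i,j,q,x}
  q↔{a,i,j,m,x}
  x↔{a,j,m,q}

N(i) = ["a", "j", "m", "q"]

Answer: ["a", "j", "m", "q"]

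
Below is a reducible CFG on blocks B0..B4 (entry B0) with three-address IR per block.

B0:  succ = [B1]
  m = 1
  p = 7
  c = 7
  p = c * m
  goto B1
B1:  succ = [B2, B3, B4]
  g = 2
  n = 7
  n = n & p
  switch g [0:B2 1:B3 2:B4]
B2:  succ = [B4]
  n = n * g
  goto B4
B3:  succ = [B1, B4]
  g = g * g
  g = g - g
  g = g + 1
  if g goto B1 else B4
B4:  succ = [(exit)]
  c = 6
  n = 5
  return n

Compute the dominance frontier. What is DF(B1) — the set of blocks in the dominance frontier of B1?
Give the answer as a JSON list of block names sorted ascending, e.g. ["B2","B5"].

idom tree: B1←B0 B2←B1 B3←B1 B4←B1
Join-block Dom:
  B1: preds {B0,B3}: {B0} ∩ {B0,B1,B3} = {B0}; idom=B0
  B4: preds {B1,B2,B3}: {B0,B1} ∩ {B0,B1,B2} ∩ {B0,B1,B3} = {B0,B1}; idom=B1

DF walk-up:
  join B1 pred B0: · stop@B0
  join B1 pred B3: B3→B1 stop@B0
  join B4 pred B1: · stop@B1
  join B4 pred B2: B2 stop@B1
  join B4 pred B3: B3 stop@B1
  B0: DF=∅
  B1: DF={B1}
  B2: DF={B4}
  B3: DF={B1,B4}
  B4: DF=∅

DF(B1) = ["B1"]

Answer: ["B1"]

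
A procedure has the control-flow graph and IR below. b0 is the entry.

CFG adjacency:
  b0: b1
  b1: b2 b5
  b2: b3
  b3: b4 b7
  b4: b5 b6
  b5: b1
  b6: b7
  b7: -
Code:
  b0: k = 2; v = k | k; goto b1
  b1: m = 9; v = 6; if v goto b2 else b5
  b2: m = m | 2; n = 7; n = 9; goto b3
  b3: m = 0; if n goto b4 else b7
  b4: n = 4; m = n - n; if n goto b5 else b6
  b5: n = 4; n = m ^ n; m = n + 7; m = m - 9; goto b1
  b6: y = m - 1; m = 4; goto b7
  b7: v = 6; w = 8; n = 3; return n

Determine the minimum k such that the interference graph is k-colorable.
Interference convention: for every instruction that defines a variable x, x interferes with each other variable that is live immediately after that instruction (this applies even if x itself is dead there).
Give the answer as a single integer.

Block summaries:
  b0: {k,v} / ∅
  b1: {m,v} / ∅
  b2: {m,n} / {m}
  b3: {m} / {n}
  b4: {m,n} / ∅
  b5: {m,n} / {m}
  b6: {m,y} / {m}
  b7: {n,v,w} / ∅

Liveness:
  b0 li=∅ lo=∅
  b1 li=∅ lo={m}
  b2 li={m} lo={n}
  b3 li={n} lo=∅
  b4 li=∅ lo={m}
  b5 li={m} lo=∅
  b6 li={m} lo=∅
  b7 li=∅ lo=∅

Interfere edges:
  k: ∅
  m: {n,v}
  n: {m}
  v: {m}
  w: ∅
  y: ∅

Chromatic number:
  {m,n} pairwise interfere (2-clique) ⇒ χ ≥ 2
  assign k→c0 m→c0 n→c1 v→c1 w→c0 y→c0 — no edge inside a register ⇒ χ ≤ 2
  χ = 2

Answer: 2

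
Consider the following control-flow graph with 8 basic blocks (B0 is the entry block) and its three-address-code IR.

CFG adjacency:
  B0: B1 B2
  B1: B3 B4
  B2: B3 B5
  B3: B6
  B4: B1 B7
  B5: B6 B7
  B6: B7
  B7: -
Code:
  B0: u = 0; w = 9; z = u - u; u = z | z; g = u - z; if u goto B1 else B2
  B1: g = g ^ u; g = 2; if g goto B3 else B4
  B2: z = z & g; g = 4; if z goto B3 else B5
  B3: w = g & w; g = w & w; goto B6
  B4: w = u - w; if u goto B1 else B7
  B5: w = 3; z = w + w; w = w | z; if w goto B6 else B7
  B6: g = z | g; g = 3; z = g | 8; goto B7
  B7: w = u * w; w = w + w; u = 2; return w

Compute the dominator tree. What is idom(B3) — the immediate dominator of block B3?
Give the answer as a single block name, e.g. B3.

Answer: B0

Analysis:
idom tree: B1←B0 B2←B0 B3←B0 B4←B1 B5←B2 B6←B0 B7←B0
Dom∩ at merges:
  B1: preds {B0,B4}: {B0} ∩ {B0,B1,B4} = {B0}; idom=B0
  B3: preds {B1,B2}: {B0,B1} ∩ {B0,B2} = {B0}; idom=B0
  B6: preds {B3,B5}: {B0,B3} ∩ {B0,B2,B5} = {B0}; idom=B0
  B7: preds {B4,B5,B6}: {B0,B1,B4} ∩ {B0,B2,B5} ∩ {B0,B6} = {B0}; idom=B0

idom(B3) = B0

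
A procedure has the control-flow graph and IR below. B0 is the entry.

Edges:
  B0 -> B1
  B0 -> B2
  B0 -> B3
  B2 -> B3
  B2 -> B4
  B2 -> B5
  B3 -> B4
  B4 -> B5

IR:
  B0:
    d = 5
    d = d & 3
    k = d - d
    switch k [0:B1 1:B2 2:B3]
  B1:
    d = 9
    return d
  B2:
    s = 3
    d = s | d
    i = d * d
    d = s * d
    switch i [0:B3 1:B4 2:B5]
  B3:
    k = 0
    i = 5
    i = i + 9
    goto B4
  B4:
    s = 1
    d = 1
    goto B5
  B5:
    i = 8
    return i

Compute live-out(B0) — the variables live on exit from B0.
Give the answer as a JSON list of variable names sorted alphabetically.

Answer: ["d"]

Working:
Per-block:
  B0: def={d,k} ue=∅
  B1: def={d} ue=∅
  B2: def={d,i,s} ue={d}
  B3: def={i,k} ue=∅
  B4: def={d,s} ue=∅
  B5: def={i} ue=∅

Live sets:
  B0 li=∅ lo={d}
  B1 li=∅ lo=∅
  B2 li={d} lo=∅
  B3 li=∅ lo=∅
  B4 li=∅ lo=∅
  B5 li=∅ lo=∅

live-out(B0) = ["d"]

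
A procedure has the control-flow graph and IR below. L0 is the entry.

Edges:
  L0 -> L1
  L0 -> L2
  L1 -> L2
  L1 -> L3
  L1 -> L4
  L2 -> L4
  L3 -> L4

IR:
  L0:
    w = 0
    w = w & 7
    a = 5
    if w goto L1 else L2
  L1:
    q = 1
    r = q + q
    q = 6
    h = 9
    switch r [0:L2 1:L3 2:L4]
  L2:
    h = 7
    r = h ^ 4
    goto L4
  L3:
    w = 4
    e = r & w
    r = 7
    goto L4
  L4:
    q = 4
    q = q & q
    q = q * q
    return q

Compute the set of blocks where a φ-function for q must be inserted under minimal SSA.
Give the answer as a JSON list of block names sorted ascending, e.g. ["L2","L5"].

Answer: ["L2", "L4"]

Working:
idom tree: L1←L0 L2←L0 L3←L1 L4←L0
Dom at joins:
  L2: preds {L0,L1}: {L0} ∩ {L0,L1} = {L0}; idom=L0
  L4: preds {L1,L2,L3}: {L0,L1} ∩ {L0,L2} ∩ {L0,L1,L3} = {L0}; idom=L0

Frontier:
  L2←L0: walk · to L0
  L2←L1: walk L1 to L0
  L4←L1: walk L1 to L0
  L4←L2: walk L2 to L0
  L4←L3: walk L3→L1 to L0
  DF(L0)=∅
  DF(L1)={L2,L4}
  DF(L2)={L4}
  DF(L3)={L4}
  DF(L4)=∅

φ for q: defs {L1,L4}
  DF⁺ = {L2,L4}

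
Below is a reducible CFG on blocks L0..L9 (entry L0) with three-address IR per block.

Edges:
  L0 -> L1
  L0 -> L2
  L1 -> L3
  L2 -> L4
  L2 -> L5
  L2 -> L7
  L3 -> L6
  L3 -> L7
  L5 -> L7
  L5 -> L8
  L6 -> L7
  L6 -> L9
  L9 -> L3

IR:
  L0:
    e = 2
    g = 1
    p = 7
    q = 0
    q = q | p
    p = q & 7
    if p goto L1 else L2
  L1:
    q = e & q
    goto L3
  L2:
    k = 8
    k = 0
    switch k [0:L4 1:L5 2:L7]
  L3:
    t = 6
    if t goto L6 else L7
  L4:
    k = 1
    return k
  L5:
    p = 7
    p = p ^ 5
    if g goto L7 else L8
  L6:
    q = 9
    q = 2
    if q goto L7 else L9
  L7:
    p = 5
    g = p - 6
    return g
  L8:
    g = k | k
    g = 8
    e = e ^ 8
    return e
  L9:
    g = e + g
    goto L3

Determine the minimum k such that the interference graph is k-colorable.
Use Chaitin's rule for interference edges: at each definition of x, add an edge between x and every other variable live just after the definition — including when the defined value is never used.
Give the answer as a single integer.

Answer: 4

Working:
def/use:
  L0: {e,g,p,q} / ∅
  L1: {q} / {e,q}
  L2: {k} / ∅
  L3: {t} / ∅
  L4: {k} / ∅
  L5: {p} / {g}
  L6: {q} / ∅
  L7: {g,p} / ∅
  L8: {e,g} / {e,k}
  L9: {g} / {e,g}

Backward fixpoint:
  live L0: ∅→{e,g,q}
  live L1: {e,g,q}→{e,g}
  live L2: {e,g}→{e,g,k}
  live L3: {e,g}→{e,g}
  live L4: ∅→∅
  live L5: {e,g,k}→{e,k}
  live L6: {e,g}→{e,g}
  live L7: ∅→∅
  live L8: {e,k}→∅
  live L9: {e,g}→{e,g}

Interfere edges:
  e: {g,k,p,q,t}
  g: {e,k,p,q,t}
  k: {e,g,p}
  p: {e,g,k,q}
  q: {e,g,p}
  t: {e,g}

Registers:
  lower bound: {e,g,k,p} mutually conflict ⇒ χ ≥ 4
  4-colouring: R0={e}  R1={g}  R2={p,t}  R3={k,q}
  χ = 4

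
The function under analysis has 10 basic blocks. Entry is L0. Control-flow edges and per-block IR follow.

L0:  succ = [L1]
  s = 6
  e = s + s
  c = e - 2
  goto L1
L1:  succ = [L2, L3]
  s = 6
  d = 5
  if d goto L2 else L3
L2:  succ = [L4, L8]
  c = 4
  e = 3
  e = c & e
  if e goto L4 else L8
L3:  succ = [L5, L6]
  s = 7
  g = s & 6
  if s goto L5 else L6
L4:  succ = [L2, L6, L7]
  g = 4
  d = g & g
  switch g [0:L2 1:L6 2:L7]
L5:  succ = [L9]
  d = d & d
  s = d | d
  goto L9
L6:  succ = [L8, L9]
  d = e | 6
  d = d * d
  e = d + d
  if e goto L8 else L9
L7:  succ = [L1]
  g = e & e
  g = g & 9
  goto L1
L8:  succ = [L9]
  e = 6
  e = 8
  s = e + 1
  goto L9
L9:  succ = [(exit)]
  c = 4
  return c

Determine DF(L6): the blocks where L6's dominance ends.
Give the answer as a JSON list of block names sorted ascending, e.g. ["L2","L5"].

Answer: ["L8", "L9"]

Derivation:
idom tree: L1←L0 L2←L1 L3←L1 L4←L2 L5←L3 L6←L1 L7←L4 L8←L1 L9←L1
Join-block Dom:
  L1: preds {L0,L7}: {L0} ∩ {L0,L1,L2,L4,L7} = {L0}; idom=L0
  L2: preds {L1,L4}: {L0,L1} ∩ {L0,L1,L2,L4} = {L0,L1}; idom=L1
  L6: preds {L3,L4}: {L0,L1,L3} ∩ {L0,L1,L2,L4} = {L0,L1}; idom=L1
  L8: preds {L2,L6}: {L0,L1,L2} ∩ {L0,L1,L6} = {L0,L1}; idom=L1
  L9: preds {L5,L6,L8}: {L0,L1,L3,L5} ∩ {L0,L1,L6} ∩ {L0,L1,L8} = {L0,L1}; idom=L1

Frontier:
  L1←L0: walk · to L0
  L1←L7: walk L7→L4→L2→L1 to L0
  L2←L1: walk · to L1
  L2←L4: walk L4→L2 to L1
  L6←L3: walk L3 to L1
  L6←L4: walk L4→L2 to L1
  L8←L2: walk L2 to L1
  L8←L6: walk L6 to L1
  L9←L5: walk L5→L3 to L1
  L9←L6: walk L6 to L1
  L9←L8: walk L8 to L1
  L0: DF=∅
  L1: DF={L1}
  L2: DF={L1,L2,L6,L8}
  L3: DF={L6,L9}
  L4: DF={L1,L2,L6}
  L5: DF={L9}
  L6: DF={L8,L9}
  L7: DF={L1}
  L8: DF={L9}
  L9: DF=∅

DF(L6) = ["L8", "L9"]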